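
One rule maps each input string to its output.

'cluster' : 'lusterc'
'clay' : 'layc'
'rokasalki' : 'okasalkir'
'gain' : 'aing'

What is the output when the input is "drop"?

ropd

The rule is to move the first character to the end.
Applying that to "drop" gives "ropd".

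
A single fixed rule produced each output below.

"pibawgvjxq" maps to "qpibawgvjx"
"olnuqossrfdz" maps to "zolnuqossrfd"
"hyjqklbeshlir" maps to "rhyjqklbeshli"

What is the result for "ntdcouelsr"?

The rule is to move the last character to the front.
So "ntdcouelsr" becomes "rntdcouels".

rntdcouels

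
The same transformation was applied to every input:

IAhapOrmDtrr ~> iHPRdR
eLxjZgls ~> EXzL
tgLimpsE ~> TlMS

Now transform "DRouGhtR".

In each case the input is transformed by: keep every other character starting from the first (positions 1st, 3rd, 5th, ...), then flip the case of every letter.
On "DRouGhtR": the first step gives "DoGt", and the second then gives "dOgT".

dOgT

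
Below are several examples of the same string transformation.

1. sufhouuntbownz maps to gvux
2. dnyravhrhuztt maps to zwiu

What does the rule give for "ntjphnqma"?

Rule — keep one character in every 3, starting at position 3 (positions 3rd, 6th, 9th, ...), then shift every letter 1 place forward in the alphabet (wrapping around).
"ntjphnqma" → "kob".

kob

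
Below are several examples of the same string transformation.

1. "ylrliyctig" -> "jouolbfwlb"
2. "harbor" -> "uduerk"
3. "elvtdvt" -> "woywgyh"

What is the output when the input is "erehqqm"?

puhktth

What's happening: shift every letter 3 places forward in the alphabet (wrapping around), then swap the first and last characters.
For "erehqqm", step one produces "huhkttp"; step two turns that into "puhktth".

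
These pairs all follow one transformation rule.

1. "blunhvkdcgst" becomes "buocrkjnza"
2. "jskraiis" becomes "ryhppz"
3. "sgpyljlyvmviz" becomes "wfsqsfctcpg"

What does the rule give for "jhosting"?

Looking at the pairs, the operation is to delete the first 2 characters, then shift every letter 7 places forward in the alphabet (wrapping around).
For "jhosting" the result is "vzapun".

vzapun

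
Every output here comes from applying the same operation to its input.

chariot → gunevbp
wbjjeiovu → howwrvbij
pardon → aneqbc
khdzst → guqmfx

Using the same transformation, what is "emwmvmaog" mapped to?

The transformation: shift every letter 13 places forward in the alphabet (wrapping around) — i.e. ROT13, then swap the first and last characters.
"emwmvmaog" → "rzjziznbt" → "tzjziznbr".

tzjziznbr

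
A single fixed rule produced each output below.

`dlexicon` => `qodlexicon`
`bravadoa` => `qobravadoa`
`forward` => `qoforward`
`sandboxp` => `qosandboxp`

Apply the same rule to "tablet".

The transformation: prepend "qo".
On "tablet" that produces "qotablet".

qotablet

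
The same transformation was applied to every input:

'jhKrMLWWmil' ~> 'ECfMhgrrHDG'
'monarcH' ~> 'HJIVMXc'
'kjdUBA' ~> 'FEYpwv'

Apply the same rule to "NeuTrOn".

Each output is the input with this applied: shift every letter 5 places backward in the alphabet (wrapping around), then flip the case of every letter.
For "NeuTrOn", step one produces "IzpOmJi"; step two turns that into "iZPoMjI".

iZPoMjI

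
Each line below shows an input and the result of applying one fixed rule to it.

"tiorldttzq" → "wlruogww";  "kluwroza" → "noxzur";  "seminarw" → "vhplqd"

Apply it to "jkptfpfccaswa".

What's happening: shift every letter 3 places forward in the alphabet (wrapping around), then delete the last 2 characters.
"jkptfpfccaswa" → "mnswisiffdvzd" → "mnswisiffdv".

mnswisiffdv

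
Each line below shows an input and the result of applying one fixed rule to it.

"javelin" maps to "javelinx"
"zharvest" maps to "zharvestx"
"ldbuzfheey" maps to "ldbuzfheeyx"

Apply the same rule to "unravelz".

The pattern: append "x".
On "unravelz" that produces "unravelzx".

unravelzx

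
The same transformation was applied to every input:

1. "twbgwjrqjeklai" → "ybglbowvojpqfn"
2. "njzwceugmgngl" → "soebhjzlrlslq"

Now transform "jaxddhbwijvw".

The pattern: shift every letter 5 places forward in the alphabet (wrapping around).
So "jaxddhbwijvw" becomes "ofciimgbnoab".

ofciimgbnoab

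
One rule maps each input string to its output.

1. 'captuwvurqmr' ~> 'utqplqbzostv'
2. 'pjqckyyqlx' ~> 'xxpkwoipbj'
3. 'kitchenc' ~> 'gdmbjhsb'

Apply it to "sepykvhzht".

ugygsrdoxj

In each case the input is transformed by: swap the front and back halves of the string, then shift every letter 1 place backward in the alphabet (wrapping around).
"sepykvhzht" → "vhzhtsepyk" → "ugygsrdoxj".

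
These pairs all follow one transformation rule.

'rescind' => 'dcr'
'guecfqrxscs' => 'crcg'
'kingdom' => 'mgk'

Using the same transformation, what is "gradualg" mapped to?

The rule is to keep one character in every 3, starting at position 1 (positions 1st, 4th, 7th, ...), then reverse the string.
"gradualg" → "ldg".
(Check on "kingdom": → "kgm" → "mgk" ✓)

ldg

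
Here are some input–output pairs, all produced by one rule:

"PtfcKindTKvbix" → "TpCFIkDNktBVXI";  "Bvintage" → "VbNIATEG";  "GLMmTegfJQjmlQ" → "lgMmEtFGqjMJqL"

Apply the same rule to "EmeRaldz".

Each output is the input with this applied: flip the case of every letter, then swap each adjacent pair of characters (1↔2, 3↔4, ...).
"EmeRaldz" → "eMErALDZ" → "MerELAZD".

MerELAZD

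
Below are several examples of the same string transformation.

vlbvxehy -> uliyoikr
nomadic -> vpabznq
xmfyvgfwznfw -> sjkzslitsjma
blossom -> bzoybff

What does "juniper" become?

The pattern: shift every letter 13 places forward in the alphabet (wrapping around) — i.e. ROT13, then move the last 2 characters to the front (rotate right by 2).
Working it through for "juniper": intermediate "whavcre", final "rewhavc".

rewhavc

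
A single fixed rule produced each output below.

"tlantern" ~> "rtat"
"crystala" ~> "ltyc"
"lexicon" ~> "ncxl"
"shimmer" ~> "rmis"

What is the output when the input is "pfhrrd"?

Each output is the input with this applied: keep every other character starting from the first (positions 1st, 3rd, 5th, ...), then reverse the string.
For "pfhrrd", step one produces "phr"; step two turns that into "rhp".

rhp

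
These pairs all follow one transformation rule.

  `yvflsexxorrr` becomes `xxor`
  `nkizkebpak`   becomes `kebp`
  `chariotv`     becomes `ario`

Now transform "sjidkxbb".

The transformation: delete the last 2 characters, then keep only the last 4 characters.
On "sjidkxbb": the first step gives "sjidkx", and the second then gives "idkx".

idkx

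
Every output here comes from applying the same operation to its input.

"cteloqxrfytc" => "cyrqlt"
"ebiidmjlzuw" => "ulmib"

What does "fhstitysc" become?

stth

Each output is the input with this applied: keep every other character starting from the second (positions 2nd, 4th, 6th, ...), then reverse the string.
"fhstitysc" → "htts" → "stth".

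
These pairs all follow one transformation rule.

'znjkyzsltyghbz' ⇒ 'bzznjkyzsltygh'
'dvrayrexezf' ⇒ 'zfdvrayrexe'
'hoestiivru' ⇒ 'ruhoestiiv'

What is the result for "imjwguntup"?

upimjwgunt

The pattern: move the last 2 characters to the front (rotate right by 2).
"imjwguntup" → "upimjwgunt".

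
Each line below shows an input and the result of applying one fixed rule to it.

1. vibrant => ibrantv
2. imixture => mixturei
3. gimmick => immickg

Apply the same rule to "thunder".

Looking at the pairs, the operation is to move the first character to the end.
Applying that to "thunder" gives "hundert".

hundert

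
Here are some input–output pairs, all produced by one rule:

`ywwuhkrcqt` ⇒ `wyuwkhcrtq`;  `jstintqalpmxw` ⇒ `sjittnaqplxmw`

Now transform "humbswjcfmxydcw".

The pattern: swap each adjacent pair of characters (1↔2, 3↔4, ...).
On "humbswjcfmxydcw" that produces "uhbmwscjmfyxcdw".

uhbmwscjmfyxcdw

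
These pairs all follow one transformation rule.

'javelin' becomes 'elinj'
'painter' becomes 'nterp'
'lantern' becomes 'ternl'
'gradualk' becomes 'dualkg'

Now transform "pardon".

In each case the input is transformed by: move the first character to the end, then delete the first 2 characters.
Applying both steps to "pardon": "ardonp", then "donp".

donp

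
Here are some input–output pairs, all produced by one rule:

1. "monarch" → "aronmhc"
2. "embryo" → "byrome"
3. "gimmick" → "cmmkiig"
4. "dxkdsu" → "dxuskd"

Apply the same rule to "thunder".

dutrnhe

What's happening: sort the characters into reverse alphabetical order, then move the last character to the front.
Starting from "thunder": after the first operation, "utrnhed"; after the second, "dutrnhe".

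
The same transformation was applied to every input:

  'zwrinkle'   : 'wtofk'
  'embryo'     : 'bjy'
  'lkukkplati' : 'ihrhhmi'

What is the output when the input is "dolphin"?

alim

The transformation: shift every letter 3 places backward in the alphabet (wrapping around), then delete the last 3 characters.
Working it through for "dolphin": intermediate "alimefk", final "alim".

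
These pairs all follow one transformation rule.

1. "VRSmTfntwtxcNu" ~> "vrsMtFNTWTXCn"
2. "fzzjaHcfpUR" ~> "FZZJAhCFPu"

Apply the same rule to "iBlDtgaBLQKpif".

The rule is to flip the case of every letter, then delete the last character.
For "iBlDtgaBLQKpif", step one produces "IbLdTGAblqkPIF"; step two turns that into "IbLdTGAblqkPI".
(Check on "fzzjaHcfpUR": → "FZZJAhCFPur" → "FZZJAhCFPu" ✓)

IbLdTGAblqkPI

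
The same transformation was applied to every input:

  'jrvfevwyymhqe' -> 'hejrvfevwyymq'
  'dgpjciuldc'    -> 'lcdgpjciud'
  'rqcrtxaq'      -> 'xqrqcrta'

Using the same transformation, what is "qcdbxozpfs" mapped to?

What's happening: move the last 2 characters to the front (rotate right by 2), then swap the first and last characters.
Starting from "qcdbxozpfs": after the first operation, "fsqcdbxozp"; after the second, "psqcdbxozf".

psqcdbxozf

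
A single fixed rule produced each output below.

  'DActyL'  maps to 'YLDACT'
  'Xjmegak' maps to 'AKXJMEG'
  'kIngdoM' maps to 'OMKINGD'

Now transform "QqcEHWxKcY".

Each output is the input with this applied: move the last 2 characters to the front (rotate right by 2), then convert every letter to uppercase.
For "QqcEHWxKcY", step one produces "cYQqcEHWxK"; step two turns that into "CYQQCEHWXK".

CYQQCEHWXK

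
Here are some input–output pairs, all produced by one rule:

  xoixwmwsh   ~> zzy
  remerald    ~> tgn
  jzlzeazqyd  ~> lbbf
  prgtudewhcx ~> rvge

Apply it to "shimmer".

uot

In each case the input is transformed by: shift every letter 2 places forward in the alphabet (wrapping around), then keep one character in every 3, starting at position 1 (positions 1st, 4th, 7th, ...).
"shimmer" → "ujkoogt" → "uot".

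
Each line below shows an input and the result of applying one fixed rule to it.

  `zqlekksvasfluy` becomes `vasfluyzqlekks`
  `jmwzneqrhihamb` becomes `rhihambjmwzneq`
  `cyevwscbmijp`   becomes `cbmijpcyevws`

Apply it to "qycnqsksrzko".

ksrzkoqycnqs

What's happening: swap the front and back halves of the string.
For "qycnqsksrzko" the result is "ksrzkoqycnqs".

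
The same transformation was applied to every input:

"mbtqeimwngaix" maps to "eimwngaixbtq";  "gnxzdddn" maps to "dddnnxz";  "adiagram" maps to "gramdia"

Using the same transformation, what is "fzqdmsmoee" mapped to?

The rule is to delete the first character, then move the first 3 characters to the end (rotate left by 3).
Doing the same to "fzqdmsmoee": "msmoeezqd".

msmoeezqd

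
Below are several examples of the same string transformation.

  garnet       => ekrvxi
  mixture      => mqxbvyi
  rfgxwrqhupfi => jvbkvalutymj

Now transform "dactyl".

ehxgpc

What's happening: shift every letter 4 places forward in the alphabet (wrapping around), then swap each adjacent pair of characters (1↔2, 3↔4, ...).
On "dactyl": the first step gives "hegxcp", and the second then gives "ehxgpc".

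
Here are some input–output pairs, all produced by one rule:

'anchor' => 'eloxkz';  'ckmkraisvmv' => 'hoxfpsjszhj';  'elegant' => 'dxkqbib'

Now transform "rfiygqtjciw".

vdnqgzftocf

The pattern: shift every letter 3 places backward in the alphabet (wrapping around), then move the first 3 characters to the end (rotate left by 3).
"rfiygqtjciw" → "ocfvdnqgzft" → "vdnqgzftocf".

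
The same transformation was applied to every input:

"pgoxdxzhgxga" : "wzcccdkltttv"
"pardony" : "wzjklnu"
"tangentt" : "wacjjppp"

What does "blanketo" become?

wxaghjkp

The transformation: sort the characters into alphabetical order, then shift every letter 4 places backward in the alphabet (wrapping around).
For "blanketo", step one produces "abeklnot"; step two turns that into "wxaghjkp".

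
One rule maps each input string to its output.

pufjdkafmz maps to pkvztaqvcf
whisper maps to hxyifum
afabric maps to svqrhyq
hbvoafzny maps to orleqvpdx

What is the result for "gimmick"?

The transformation: shift every letter 10 places backward in the alphabet (wrapping around), then swap the first and last characters.
For "gimmick", step one produces "wyccysa"; step two turns that into "ayccysw".
(Check on "pufjdkafmz": → "fkvztaqvcp" → "pkvztaqvcf" ✓)

ayccysw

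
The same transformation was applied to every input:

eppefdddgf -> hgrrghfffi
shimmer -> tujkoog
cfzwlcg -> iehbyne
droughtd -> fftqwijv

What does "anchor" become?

tcpejq

Looking at the pairs, the operation is to shift every letter 2 places forward in the alphabet (wrapping around), then move the last character to the front.
"anchor" → "tcpejq".
(Check on "droughtd": → "ftqwijvf" → "fftqwijv" ✓)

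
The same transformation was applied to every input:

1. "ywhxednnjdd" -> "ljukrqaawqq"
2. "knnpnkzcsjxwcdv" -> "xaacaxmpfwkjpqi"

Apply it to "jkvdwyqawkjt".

wxiqjldnjxwg

Rule — shift every letter 13 places forward in the alphabet (wrapping around) — i.e. ROT13.
"jkvdwyqawkjt" → "wxiqjldnjxwg".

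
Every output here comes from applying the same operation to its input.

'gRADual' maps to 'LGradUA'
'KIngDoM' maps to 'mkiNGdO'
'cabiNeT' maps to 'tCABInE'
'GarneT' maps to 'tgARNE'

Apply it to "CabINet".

Rule — flip the case of every letter, then move the last character to the front.
Working it through for "CabINet": intermediate "cABinET", final "TcABinE".

TcABinE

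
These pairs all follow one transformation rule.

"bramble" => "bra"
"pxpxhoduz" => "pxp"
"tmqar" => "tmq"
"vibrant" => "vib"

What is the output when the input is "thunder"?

The transformation: keep only the first 3 characters.
Applying that to "thunder" gives "thu".

thu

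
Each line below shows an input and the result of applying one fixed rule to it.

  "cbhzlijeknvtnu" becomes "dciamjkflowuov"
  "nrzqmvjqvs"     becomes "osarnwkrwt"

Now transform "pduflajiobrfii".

qevgmbkjpcsgjj

The pattern: shift every letter 1 place forward in the alphabet (wrapping around).
So "pduflajiobrfii" becomes "qevgmbkjpcsgjj".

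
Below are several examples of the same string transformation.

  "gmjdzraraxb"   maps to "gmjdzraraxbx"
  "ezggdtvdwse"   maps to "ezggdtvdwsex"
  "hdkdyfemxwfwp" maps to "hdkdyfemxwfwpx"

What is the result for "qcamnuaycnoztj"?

qcamnuaycnoztjx

In each case the input is transformed by: append "x".
Applying that to "qcamnuaycnoztj" gives "qcamnuaycnoztjx".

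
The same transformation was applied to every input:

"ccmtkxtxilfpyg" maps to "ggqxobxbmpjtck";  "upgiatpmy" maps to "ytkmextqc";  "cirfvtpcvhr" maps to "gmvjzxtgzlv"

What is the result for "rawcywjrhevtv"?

veagcanvlizxz

In each case the input is transformed by: shift every letter 4 places forward in the alphabet (wrapping around).
"rawcywjrhevtv" → "veagcanvlizxz".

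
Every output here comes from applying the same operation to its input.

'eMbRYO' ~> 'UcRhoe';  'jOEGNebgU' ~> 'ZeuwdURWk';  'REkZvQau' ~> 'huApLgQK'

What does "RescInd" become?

hUISyDT

Each output is the input with this applied: shift every letter 10 places backward in the alphabet (wrapping around), then flip the case of every letter.
Applying that to "RescInd" gives "hUISyDT".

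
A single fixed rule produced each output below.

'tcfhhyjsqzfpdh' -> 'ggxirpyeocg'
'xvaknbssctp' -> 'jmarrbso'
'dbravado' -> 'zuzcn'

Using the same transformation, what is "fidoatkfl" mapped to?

nzsjek

The rule is to shift every letter 1 place backward in the alphabet (wrapping around), then delete the first 3 characters.
On "fidoatkfl": the first step gives "ehcnzsjek", and the second then gives "nzsjek".
(Check on "xvaknbssctp": → "wuzjmarrbso" → "jmarrbso" ✓)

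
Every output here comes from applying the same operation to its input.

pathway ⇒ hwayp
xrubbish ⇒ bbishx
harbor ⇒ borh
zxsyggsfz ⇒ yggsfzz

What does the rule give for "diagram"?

gramd

What's happening: move the first 3 characters to the end (rotate left by 3), then delete the last 2 characters.
Starting from "diagram": after the first operation, "gramdia"; after the second, "gramd".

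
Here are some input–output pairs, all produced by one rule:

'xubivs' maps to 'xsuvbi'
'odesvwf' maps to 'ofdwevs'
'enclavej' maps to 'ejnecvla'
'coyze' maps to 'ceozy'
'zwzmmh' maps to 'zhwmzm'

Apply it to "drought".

Looking at the pairs, the operation is to take characters alternately from the front and the back (1st, last, 2nd, 2nd-last, ...).
For "drought" the result is "dtrhogu".

dtrhogu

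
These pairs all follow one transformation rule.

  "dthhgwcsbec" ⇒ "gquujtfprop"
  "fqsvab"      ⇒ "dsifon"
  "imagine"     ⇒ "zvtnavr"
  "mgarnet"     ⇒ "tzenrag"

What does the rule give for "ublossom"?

ohbyffzb

The rule is to swap each adjacent pair of characters (1↔2, 3↔4, ...), then shift every letter 13 places forward in the alphabet (wrapping around) — i.e. ROT13.
Applying both steps to "ublossom": "buolssmo", then "ohbyffzb".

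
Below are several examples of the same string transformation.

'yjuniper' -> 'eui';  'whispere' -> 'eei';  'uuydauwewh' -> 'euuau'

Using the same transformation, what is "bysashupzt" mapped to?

The rule is to move the last 3 characters to the front (rotate right by 3), then keep only the vowels.
"bysashupzt" → "pztbysashu" → "au".

au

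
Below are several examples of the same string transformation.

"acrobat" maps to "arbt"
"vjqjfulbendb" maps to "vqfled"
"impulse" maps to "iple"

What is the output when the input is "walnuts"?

What's happening: keep every other character starting from the first (positions 1st, 3rd, 5th, ...).
So "walnuts" becomes "wlus".

wlus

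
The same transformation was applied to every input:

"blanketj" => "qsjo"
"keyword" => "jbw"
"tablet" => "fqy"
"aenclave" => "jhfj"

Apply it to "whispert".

In each case the input is transformed by: shift every letter 5 places forward in the alphabet (wrapping around), then keep every other character starting from the second (positions 2nd, 4th, 6th, ...).
On "whispert" that produces "mxjy".

mxjy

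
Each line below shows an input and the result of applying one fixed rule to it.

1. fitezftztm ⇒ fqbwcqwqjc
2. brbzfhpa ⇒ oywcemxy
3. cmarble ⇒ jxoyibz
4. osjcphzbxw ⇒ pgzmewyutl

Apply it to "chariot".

The transformation: shift every letter 3 places backward in the alphabet (wrapping around), then move the first character to the end.
Starting from "chariot": after the first operation, "zexoflq"; after the second, "exoflqz".
(Check on "brbzfhpa": → "yoywcemx" → "oywcemxy" ✓)

exoflqz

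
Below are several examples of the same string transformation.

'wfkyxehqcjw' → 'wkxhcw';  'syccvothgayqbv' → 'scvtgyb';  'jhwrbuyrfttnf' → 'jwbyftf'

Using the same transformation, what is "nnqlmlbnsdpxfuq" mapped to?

The transformation: keep every other character starting from the first (positions 1st, 3rd, 5th, ...).
Applying that to "nnqlmlbnsdpxfuq" gives "nqmbspfq".

nqmbspfq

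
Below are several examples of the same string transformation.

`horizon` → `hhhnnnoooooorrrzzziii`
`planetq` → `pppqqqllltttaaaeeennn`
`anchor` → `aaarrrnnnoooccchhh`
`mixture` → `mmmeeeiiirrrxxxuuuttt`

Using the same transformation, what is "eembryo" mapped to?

In each case the input is transformed by: take characters alternately from the front and the back (1st, last, 2nd, 2nd-last, ...), then repeat every character 3 times.
For "eembryo", step one produces "eoeymrb"; step two turns that into "eeeoooeeeyyymmmrrrbbb".

eeeoooeeeyyymmmrrrbbb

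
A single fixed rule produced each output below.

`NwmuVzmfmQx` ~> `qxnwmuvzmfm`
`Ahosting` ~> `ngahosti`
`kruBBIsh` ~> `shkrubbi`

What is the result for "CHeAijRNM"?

nmcheaijr

What's happening: move the last 2 characters to the front (rotate right by 2), then convert every letter to lowercase.
"CHeAijRNM" → "nmcheaijr".
(Check on "kruBBIsh": → "shkruBBI" → "shkrubbi" ✓)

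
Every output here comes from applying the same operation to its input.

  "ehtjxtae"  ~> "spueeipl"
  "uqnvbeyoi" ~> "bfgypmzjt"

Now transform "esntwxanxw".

dpeyihylhi

The transformation: shift every letter 11 places forward in the alphabet (wrapping around), then swap each adjacent pair of characters (1↔2, 3↔4, ...).
Applying both steps to "esntwxanxw": "pdyehilyih", then "dpeyihylhi".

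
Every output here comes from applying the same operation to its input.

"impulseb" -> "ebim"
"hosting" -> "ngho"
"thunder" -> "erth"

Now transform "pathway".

The rule is to move the last 2 characters to the front (rotate right by 2), then keep only the first 4 characters.
So "pathway" becomes "aypa".

aypa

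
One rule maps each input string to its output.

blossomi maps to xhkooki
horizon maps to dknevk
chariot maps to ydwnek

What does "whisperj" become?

sdeolan

In each case the input is transformed by: delete the last character, then shift every letter 4 places backward in the alphabet (wrapping around).
Starting from "whisperj": after the first operation, "whisper"; after the second, "sdeolan".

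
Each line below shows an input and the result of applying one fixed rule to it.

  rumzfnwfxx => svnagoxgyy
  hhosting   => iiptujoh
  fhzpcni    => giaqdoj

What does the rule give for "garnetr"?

The transformation: shift every letter 1 place forward in the alphabet (wrapping around).
So "garnetr" becomes "hbsofus".

hbsofus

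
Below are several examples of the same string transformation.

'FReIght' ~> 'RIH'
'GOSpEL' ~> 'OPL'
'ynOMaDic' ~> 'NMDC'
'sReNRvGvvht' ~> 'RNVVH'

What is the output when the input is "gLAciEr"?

LCE

The pattern: keep every other character starting from the second (positions 2nd, 4th, 6th, ...), then convert every letter to uppercase.
Starting from "gLAciEr": after the first operation, "LcE"; after the second, "LCE".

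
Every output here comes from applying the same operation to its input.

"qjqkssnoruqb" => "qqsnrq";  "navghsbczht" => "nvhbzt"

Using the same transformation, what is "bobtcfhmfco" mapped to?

Each output is the input with this applied: keep every other character starting from the first (positions 1st, 3rd, 5th, ...).
On "bobtcfhmfco" that produces "bbchfo".

bbchfo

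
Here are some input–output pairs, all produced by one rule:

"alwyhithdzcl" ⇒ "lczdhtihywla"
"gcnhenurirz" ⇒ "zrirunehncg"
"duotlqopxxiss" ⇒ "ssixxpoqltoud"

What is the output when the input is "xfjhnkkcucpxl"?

lxpcuckknhjfx

The rule is to reverse the string.
Doing the same to "xfjhnkkcucpxl": "lxpcuckknhjfx".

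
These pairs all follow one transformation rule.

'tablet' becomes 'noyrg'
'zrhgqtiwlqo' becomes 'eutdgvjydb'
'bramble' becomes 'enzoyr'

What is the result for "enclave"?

apynir

The rule is to shift every letter 13 places forward in the alphabet (wrapping around) — i.e. ROT13, then delete the first character.
"enclave" → "apynir".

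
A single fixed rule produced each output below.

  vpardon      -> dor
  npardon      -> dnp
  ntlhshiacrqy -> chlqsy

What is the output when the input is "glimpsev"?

glpv

Looking at the pairs, the operation is to sort the characters into alphabetical order, then keep every other character starting from the second (positions 2nd, 4th, 6th, ...).
On "glimpsev": the first step gives "egilmpsv", and the second then gives "glpv".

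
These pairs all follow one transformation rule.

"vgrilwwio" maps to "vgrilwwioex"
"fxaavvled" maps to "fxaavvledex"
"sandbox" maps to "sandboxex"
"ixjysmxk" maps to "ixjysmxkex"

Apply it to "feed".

feedex

Each output is the input with this applied: append "ex".
So "feed" becomes "feedex".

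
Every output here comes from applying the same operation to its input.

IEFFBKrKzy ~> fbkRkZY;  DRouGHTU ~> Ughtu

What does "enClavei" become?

In each case the input is transformed by: flip the case of every letter, then delete the first 3 characters.
Working it through for "enClavei": intermediate "ENcLAVEI", final "LAVEI".

LAVEI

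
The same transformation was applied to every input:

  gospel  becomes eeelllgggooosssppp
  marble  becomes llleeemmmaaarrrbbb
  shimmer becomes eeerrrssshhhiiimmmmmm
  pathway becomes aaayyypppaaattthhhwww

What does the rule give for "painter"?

eeerrrpppaaaiiinnnttt

The pattern: move the last 2 characters to the front (rotate right by 2), then repeat every character 3 times.
For "painter", step one produces "erpaint"; step two turns that into "eeerrrpppaaaiiinnnttt".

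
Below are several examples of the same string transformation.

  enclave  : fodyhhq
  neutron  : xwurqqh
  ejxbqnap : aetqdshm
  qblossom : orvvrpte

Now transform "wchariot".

Each output is the input with this applied: move the first 2 characters to the end (rotate left by 2), then shift every letter 3 places forward in the alphabet (wrapping around).
On "wchariot": the first step gives "hariotwc", and the second then gives "kdulrwzf".

kdulrwzf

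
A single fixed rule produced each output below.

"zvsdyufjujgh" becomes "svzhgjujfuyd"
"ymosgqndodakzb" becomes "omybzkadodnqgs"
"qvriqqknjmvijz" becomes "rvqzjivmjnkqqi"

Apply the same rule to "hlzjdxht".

zlhthxdj

The pattern: move the first 3 characters to the end (rotate left by 3), then reverse the string.
On "hlzjdxht": the first step gives "jdxhthlz", and the second then gives "zlhthxdj".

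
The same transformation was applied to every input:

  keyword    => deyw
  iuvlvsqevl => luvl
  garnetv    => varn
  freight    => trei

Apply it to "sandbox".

xand

The transformation: swap the first and last characters, then keep only the first 4 characters.
For "sandbox", step one produces "xandbos"; step two turns that into "xand".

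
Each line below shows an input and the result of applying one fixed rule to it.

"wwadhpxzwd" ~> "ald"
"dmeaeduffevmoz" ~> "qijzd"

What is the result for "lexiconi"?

Looking at the pairs, the operation is to shift every letter 4 places forward in the alphabet (wrapping around), then keep one character in every 3, starting at position 2 (positions 2nd, 5th, 8th, ...).
"lexiconi" → "igm".

igm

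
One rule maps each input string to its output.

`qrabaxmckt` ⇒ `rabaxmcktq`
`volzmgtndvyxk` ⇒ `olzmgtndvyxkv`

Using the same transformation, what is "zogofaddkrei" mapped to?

ogofaddkreiz

In each case the input is transformed by: move the first character to the end.
For "zogofaddkrei" the result is "ogofaddkreiz".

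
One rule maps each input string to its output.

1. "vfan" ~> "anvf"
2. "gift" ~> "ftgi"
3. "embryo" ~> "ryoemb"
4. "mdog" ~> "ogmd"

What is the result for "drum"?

umdr

Looking at the pairs, the operation is to swap the front and back halves of the string.
Applying that to "drum" gives "umdr".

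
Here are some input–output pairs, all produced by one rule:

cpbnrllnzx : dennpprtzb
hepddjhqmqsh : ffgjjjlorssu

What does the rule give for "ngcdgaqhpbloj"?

In each case the input is transformed by: sort the characters into alphabetical order, then shift every letter 2 places forward in the alphabet (wrapping around).
On "ngcdgaqhpbloj" that produces "cdefiijlnpqrs".
(Check on "hepddjhqmqsh": → "ddehhhjmpqqs" → "ffgjjjlorssu" ✓)

cdefiijlnpqrs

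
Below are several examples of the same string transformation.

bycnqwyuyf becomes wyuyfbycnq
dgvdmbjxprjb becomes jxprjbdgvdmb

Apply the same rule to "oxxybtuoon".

In each case the input is transformed by: swap the front and back halves of the string.
On "oxxybtuoon" that produces "tuoonoxxyb".

tuoonoxxyb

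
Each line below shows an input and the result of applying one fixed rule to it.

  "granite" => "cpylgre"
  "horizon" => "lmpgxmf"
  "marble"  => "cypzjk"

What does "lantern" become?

Each output is the input with this applied: swap the first and last characters, then shift every letter 2 places backward in the alphabet (wrapping around).
"lantern" → "nanterl" → "lylrcpj".
(Check on "marble": → "earblm" → "cypzjk" ✓)

lylrcpj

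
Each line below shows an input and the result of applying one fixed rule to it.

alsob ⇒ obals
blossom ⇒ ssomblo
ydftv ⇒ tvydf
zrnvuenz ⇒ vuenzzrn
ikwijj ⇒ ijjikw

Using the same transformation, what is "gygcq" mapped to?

cqgyg

What's happening: move the first 3 characters to the end (rotate left by 3).
On "gygcq" that produces "cqgyg".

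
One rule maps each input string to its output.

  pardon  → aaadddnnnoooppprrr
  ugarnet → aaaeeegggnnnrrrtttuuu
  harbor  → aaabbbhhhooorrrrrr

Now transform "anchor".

aaaccchhhnnnooorrr

Each output is the input with this applied: repeat every character 3 times, then sort the characters into alphabetical order.
Working it through for "anchor": intermediate "aaannnccchhhooorrr", final "aaaccchhhnnnooorrr".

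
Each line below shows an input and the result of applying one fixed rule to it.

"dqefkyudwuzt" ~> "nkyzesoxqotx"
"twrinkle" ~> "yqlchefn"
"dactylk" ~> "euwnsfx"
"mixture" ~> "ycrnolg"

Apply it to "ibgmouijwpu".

ovagiocdqjc

The pattern: shift every letter 6 places backward in the alphabet (wrapping around), then swap the first and last characters.
Starting from "ibgmouijwpu": after the first operation, "cvagiocdqjo"; after the second, "ovagiocdqjc".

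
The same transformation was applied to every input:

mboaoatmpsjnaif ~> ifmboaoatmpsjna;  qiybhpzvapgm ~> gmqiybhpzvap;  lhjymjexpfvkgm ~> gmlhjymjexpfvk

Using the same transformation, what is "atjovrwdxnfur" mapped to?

The transformation: move the last 2 characters to the front (rotate right by 2).
So "atjovrwdxnfur" becomes "uratjovrwdxnf".

uratjovrwdxnf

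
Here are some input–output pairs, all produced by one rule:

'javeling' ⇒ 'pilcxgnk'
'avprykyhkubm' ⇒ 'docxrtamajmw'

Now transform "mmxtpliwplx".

nzoozvrnkyr

The pattern: move the last 2 characters to the front (rotate right by 2), then shift every letter 2 places forward in the alphabet (wrapping around).
Working it through for "mmxtpliwplx": intermediate "lxmmxtpliwp", final "nzoozvrnkyr".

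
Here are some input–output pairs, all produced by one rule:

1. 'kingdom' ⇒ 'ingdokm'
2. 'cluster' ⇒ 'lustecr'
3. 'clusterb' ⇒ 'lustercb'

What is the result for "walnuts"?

Rule — swap the first and last characters, then move the first character to the end.
Working it through for "walnuts": intermediate "salnutw", final "alnutws".

alnutws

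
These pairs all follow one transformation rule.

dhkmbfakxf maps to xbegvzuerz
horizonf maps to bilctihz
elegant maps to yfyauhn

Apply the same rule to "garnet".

aulhyn

What's happening: shift every letter 6 places backward in the alphabet (wrapping around).
"garnet" → "aulhyn".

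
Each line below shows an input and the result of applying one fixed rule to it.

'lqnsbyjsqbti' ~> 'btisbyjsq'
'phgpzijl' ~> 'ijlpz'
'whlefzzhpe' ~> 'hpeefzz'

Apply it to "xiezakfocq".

ocqzakf

The transformation: delete the first 3 characters, then move the last 3 characters to the front (rotate right by 3).
Applying both steps to "xiezakfocq": "zakfocq", then "ocqzakf".
(Check on "whlefzzhpe": → "efzzhpe" → "hpeefzz" ✓)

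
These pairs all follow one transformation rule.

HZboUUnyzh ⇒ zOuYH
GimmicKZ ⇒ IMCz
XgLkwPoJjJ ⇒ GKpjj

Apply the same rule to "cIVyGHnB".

iYhb

The rule is to flip the case of every letter, then keep every other character starting from the second (positions 2nd, 4th, 6th, ...).
Working it through for "cIVyGHnB": intermediate "CivYghNb", final "iYhb".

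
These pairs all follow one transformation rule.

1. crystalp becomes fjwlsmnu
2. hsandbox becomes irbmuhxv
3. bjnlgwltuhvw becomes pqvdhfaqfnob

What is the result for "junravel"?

yfdohlup

The pattern: move the last 2 characters to the front (rotate right by 2), then shift every letter 6 places backward in the alphabet (wrapping around).
For "junravel" the result is "yfdohlup".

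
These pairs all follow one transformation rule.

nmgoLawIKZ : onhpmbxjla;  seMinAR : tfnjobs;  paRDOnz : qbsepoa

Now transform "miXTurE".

The transformation: shift every letter 1 place forward in the alphabet (wrapping around), then convert every letter to lowercase.
"miXTurE" → "njYUvsF" → "njyuvsf".

njyuvsf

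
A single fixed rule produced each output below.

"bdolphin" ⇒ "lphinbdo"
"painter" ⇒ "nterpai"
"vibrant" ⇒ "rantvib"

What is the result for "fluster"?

sterflu

The transformation: move the first 3 characters to the end (rotate left by 3).
On "fluster" that produces "sterflu".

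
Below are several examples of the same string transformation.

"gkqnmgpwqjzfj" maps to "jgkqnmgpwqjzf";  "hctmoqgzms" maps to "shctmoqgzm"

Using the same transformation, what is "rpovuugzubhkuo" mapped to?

orpovuugzubhku

The rule is to move the last character to the front.
Doing the same to "rpovuugzubhkuo": "orpovuugzubhku".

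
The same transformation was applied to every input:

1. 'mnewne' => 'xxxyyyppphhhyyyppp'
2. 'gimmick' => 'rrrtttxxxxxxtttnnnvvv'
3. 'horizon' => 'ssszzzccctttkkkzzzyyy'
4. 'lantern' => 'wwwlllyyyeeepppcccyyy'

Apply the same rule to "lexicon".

Looking at the pairs, the operation is to shift every letter 11 places forward in the alphabet (wrapping around), then repeat every character 3 times.
Working it through for "lexicon": intermediate "wpitnzy", final "wwwpppiiitttnnnzzzyyy".

wwwpppiiitttnnnzzzyyy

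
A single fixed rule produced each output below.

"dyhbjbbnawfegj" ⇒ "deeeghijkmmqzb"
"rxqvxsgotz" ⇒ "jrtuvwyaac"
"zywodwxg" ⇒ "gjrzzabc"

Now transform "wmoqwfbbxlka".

deeinoprtzza

In each case the input is transformed by: sort the characters into alphabetical order, then shift every letter 3 places forward in the alphabet (wrapping around).
So "wmoqwfbbxlka" becomes "deeinoprtzza".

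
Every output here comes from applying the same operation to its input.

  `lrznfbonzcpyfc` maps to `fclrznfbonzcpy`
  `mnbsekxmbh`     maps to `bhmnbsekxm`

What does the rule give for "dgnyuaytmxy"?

xydgnyuaytm

In each case the input is transformed by: move the last 2 characters to the front (rotate right by 2).
On "dgnyuaytmxy" that produces "xydgnyuaytm".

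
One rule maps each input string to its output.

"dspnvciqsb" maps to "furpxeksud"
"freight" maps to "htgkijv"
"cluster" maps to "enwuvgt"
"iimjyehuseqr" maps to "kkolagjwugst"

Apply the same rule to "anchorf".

cpejqth

Each output is the input with this applied: shift every letter 2 places forward in the alphabet (wrapping around).
"anchorf" → "cpejqth".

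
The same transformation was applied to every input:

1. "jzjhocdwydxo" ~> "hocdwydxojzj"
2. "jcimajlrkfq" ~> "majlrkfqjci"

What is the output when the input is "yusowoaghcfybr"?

owoaghcfybryus

Each output is the input with this applied: move the first 3 characters to the end (rotate left by 3).
"yusowoaghcfybr" → "owoaghcfybryus".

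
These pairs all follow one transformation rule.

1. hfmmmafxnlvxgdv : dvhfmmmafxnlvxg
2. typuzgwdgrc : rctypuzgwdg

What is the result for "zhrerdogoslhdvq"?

vqzhrerdogoslhd

Rule — move the last 2 characters to the front (rotate right by 2).
On "zhrerdogoslhdvq" that produces "vqzhrerdogoslhd".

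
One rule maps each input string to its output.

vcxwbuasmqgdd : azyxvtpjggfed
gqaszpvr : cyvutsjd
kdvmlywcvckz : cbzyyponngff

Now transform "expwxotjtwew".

aazzzwwsrmhh

What's happening: sort the characters into reverse alphabetical order, then shift every letter 3 places forward in the alphabet (wrapping around).
On "expwxotjtwew": the first step gives "xxwwwttpojee", and the second then gives "aazzzwwsrmhh".
(Check on "vcxwbuasmqgdd": → "xwvusqmgddcba" → "azyxvtpjggfed" ✓)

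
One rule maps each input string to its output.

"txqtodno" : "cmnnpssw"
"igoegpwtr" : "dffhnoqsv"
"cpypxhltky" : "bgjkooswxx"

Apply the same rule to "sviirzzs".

hhqrruyy

The rule is to shift every letter 1 place backward in the alphabet (wrapping around), then sort the characters into alphabetical order.
"sviirzzs" → "hhqrruyy".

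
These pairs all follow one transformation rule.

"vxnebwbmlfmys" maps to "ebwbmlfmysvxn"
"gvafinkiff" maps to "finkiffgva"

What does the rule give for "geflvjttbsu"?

The transformation: move the first 3 characters to the end (rotate left by 3).
So "geflvjttbsu" becomes "lvjttbsugef".

lvjttbsugef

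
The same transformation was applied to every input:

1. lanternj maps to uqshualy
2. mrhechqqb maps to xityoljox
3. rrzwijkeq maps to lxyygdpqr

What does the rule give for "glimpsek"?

Rule — move the last 2 characters to the front (rotate right by 2), then shift every letter 7 places forward in the alphabet (wrapping around).
Starting from "glimpsek": after the first operation, "ekglimps"; after the second, "lrnsptwz".

lrnsptwz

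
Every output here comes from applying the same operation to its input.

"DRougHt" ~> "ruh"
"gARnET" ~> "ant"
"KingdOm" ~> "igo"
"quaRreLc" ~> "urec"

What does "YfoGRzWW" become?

fgzw

Each output is the input with this applied: keep every other character starting from the second (positions 2nd, 4th, 6th, ...), then convert every letter to lowercase.
On "YfoGRzWW": the first step gives "fGzW", and the second then gives "fgzw".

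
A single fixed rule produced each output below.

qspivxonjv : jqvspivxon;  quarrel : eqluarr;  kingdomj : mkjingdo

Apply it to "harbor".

ohrarb

Looking at the pairs, the operation is to swap the first and last characters, then move the last 2 characters to the front (rotate right by 2).
Working it through for "harbor": intermediate "rarboh", final "ohrarb".
(Check on "kingdomj": → "jingdomk" → "mkjingdo" ✓)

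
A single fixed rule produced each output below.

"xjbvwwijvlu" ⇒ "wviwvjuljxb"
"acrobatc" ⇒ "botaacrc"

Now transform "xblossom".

Looking at the pairs, the operation is to move the first 3 characters to the end (rotate left by 3), then swap each adjacent pair of characters (1↔2, 3↔4, ...).
For "xblossom", step one produces "ossomxbl"; step two turns that into "soosxmlb".

soosxmlb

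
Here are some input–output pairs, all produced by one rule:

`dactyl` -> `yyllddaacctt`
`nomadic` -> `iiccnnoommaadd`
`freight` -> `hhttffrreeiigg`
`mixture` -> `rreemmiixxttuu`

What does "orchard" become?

Each output is the input with this applied: move the last 2 characters to the front (rotate right by 2), then double every character.
For "orchard", step one produces "rdorcha"; step two turns that into "rrddoorrcchhaa".

rrddoorrcchhaa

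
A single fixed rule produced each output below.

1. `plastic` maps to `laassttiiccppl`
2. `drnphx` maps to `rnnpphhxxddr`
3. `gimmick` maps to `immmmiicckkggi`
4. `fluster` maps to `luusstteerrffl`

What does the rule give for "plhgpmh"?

The rule is to double every character, then move the first 3 characters to the end (rotate left by 3).
For "plhgpmh", step one produces "ppllhhggppmmhh"; step two turns that into "lhhggppmmhhppl".
(Check on "gimmick": → "ggiimmmmiicckk" → "immmmiicckkggi" ✓)

lhhggppmmhhppl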